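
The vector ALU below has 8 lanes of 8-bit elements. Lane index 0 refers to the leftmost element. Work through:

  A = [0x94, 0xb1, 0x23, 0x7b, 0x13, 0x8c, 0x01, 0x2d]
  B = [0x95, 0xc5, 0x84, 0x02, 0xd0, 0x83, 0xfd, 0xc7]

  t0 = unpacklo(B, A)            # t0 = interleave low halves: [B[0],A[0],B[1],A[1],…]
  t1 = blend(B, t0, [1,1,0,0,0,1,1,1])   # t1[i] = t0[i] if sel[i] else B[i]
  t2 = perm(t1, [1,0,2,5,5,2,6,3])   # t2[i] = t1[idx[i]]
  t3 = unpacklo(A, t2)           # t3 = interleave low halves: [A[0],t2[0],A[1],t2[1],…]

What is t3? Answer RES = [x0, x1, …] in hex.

RES = [ 0x94  0x94  0xb1  0x95  0x23  0x84  0x7b  0x23 ]

  t0: 95 94 c5 b1 84 23 02 7b
  t1: 95 94 84 02 d0 23 02 7b
  t2: 94 95 84 23 23 84 02 02
  t3: 94 94 b1 95 23 84 7b 23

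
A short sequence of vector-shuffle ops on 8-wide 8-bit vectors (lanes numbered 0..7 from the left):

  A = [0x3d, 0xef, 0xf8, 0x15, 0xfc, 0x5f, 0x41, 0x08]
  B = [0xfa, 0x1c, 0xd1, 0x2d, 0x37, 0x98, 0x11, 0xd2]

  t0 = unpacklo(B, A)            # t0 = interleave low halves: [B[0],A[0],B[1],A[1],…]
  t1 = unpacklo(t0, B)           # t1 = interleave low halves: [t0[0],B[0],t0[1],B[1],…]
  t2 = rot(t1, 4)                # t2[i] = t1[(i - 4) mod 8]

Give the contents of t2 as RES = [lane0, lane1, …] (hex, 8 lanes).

RES = [0x1c, 0xd1, 0xef, 0x2d, 0xfa, 0xfa, 0x3d, 0x1c]

→ t0 |fa|3d|1c|ef|d1|f8|2d|15|
→ t1 |fa|fa|3d|1c|1c|d1|ef|2d|
→ t2 |1c|d1|ef|2d|fa|fa|3d|1c|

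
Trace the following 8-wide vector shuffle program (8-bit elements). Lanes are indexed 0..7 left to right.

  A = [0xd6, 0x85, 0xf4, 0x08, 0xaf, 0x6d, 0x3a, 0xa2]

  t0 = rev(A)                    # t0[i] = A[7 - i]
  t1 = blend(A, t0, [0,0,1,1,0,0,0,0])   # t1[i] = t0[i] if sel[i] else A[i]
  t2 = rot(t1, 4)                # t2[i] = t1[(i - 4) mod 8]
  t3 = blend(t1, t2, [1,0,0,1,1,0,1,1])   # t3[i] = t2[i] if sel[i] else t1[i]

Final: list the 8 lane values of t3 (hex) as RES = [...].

t0 = [0xa2, 0x3a, 0x6d, 0xaf, 0x08, 0xf4, 0x85, 0xd6]
t1 = [0xd6, 0x85, 0x6d, 0xaf, 0xaf, 0x6d, 0x3a, 0xa2]
t2 = [0xaf, 0x6d, 0x3a, 0xa2, 0xd6, 0x85, 0x6d, 0xaf]
t3 = [0xaf, 0x85, 0x6d, 0xa2, 0xd6, 0x6d, 0x6d, 0xaf]

RES = [ 0xaf  0x85  0x6d  0xa2  0xd6  0x6d  0x6d  0xaf ]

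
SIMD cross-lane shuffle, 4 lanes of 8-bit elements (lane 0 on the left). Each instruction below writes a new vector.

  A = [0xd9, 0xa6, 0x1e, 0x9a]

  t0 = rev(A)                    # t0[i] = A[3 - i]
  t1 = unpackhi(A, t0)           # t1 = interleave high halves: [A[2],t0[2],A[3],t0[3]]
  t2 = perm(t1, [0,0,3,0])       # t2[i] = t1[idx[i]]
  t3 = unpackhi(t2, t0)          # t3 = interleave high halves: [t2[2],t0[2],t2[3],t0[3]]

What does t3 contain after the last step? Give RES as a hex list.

→ t0 |9a|1e|a6|d9|
→ t1 |1e|a6|9a|d9|
→ t2 |1e|1e|d9|1e|
→ t3 |d9|a6|1e|d9|

RES = [0xd9, 0xa6, 0x1e, 0xd9]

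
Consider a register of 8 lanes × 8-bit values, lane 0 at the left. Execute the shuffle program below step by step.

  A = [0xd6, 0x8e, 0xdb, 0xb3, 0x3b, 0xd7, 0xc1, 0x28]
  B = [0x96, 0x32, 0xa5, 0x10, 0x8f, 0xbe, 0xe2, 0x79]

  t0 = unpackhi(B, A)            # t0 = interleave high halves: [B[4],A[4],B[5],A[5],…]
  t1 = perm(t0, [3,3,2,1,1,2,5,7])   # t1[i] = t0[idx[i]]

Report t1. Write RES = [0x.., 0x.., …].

t0 = [0x8f, 0x3b, 0xbe, 0xd7, 0xe2, 0xc1, 0x79, 0x28]
t1 = [0xd7, 0xd7, 0xbe, 0x3b, 0x3b, 0xbe, 0xc1, 0x28]

RES = [0xd7, 0xd7, 0xbe, 0x3b, 0x3b, 0xbe, 0xc1, 0x28]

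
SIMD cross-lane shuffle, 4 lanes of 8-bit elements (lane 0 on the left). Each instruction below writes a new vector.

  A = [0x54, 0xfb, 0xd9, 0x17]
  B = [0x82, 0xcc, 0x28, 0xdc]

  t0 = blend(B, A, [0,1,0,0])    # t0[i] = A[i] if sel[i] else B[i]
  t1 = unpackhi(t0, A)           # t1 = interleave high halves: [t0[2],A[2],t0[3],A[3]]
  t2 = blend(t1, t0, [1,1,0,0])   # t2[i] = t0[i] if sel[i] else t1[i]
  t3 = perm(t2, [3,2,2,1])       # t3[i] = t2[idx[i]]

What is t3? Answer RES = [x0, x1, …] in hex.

→ t0 |82|fb|28|dc|
→ t1 |28|d9|dc|17|
→ t2 |82|fb|dc|17|
→ t3 |17|dc|dc|fb|

RES = [ 0x17  0xdc  0xdc  0xfb ]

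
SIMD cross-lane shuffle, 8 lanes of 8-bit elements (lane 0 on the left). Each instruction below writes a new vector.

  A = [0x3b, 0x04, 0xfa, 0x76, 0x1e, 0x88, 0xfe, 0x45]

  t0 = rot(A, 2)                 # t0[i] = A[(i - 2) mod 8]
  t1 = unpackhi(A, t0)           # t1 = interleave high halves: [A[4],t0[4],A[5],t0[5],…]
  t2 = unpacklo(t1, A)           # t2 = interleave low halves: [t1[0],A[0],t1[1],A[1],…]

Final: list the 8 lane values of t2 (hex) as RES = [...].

RES = [0x1e, 0x3b, 0xfa, 0x04, 0x88, 0xfa, 0x76, 0x76]

t0 = [0xfe, 0x45, 0x3b, 0x04, 0xfa, 0x76, 0x1e, 0x88]
t1 = [0x1e, 0xfa, 0x88, 0x76, 0xfe, 0x1e, 0x45, 0x88]
t2 = [0x1e, 0x3b, 0xfa, 0x04, 0x88, 0xfa, 0x76, 0x76]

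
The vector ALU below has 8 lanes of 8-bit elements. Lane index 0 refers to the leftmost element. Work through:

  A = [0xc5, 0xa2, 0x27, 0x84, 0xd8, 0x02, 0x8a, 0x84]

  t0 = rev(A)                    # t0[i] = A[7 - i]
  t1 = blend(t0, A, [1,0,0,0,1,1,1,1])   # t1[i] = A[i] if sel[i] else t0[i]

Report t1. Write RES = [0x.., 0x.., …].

  t0: 84 8a 02 d8 84 27 a2 c5
  t1: c5 8a 02 d8 d8 02 8a 84

RES = [ 0xc5  0x8a  0x02  0xd8  0xd8  0x02  0x8a  0x84 ]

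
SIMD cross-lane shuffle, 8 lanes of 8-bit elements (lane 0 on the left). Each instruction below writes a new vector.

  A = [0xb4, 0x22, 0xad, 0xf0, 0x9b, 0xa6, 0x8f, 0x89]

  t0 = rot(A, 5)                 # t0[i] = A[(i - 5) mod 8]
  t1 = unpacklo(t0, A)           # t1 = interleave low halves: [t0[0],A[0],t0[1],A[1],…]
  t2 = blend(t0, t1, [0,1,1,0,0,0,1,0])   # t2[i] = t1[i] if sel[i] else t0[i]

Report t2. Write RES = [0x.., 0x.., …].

→ t0 |f0|9b|a6|8f|89|b4|22|ad|
→ t1 |f0|b4|9b|22|a6|ad|8f|f0|
→ t2 |f0|b4|9b|8f|89|b4|8f|ad|

RES = [0xf0, 0xb4, 0x9b, 0x8f, 0x89, 0xb4, 0x8f, 0xad]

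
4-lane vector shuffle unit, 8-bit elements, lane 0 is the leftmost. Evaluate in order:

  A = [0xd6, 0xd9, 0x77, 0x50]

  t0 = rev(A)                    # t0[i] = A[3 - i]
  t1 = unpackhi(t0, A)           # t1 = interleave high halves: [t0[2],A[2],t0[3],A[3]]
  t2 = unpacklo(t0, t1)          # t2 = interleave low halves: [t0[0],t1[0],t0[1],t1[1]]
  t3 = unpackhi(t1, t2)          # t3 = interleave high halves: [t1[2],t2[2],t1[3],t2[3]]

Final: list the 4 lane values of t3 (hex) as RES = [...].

RES = [0xd6, 0x77, 0x50, 0x77]

t0 = [0x50, 0x77, 0xd9, 0xd6]
t1 = [0xd9, 0x77, 0xd6, 0x50]
t2 = [0x50, 0xd9, 0x77, 0x77]
t3 = [0xd6, 0x77, 0x50, 0x77]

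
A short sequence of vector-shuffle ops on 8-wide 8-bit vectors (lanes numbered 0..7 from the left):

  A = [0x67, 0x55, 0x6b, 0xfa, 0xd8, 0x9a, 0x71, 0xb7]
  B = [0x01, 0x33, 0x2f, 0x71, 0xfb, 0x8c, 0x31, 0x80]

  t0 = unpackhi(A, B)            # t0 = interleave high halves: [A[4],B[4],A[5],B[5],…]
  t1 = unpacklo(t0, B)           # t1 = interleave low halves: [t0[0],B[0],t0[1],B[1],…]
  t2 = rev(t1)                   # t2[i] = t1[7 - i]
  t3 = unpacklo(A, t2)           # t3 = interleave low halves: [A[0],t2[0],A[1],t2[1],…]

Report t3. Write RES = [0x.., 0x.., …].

→ t0 |d8|fb|9a|8c|71|31|b7|80|
→ t1 |d8|01|fb|33|9a|2f|8c|71|
→ t2 |71|8c|2f|9a|33|fb|01|d8|
→ t3 |67|71|55|8c|6b|2f|fa|9a|

RES = [0x67, 0x71, 0x55, 0x8c, 0x6b, 0x2f, 0xfa, 0x9a]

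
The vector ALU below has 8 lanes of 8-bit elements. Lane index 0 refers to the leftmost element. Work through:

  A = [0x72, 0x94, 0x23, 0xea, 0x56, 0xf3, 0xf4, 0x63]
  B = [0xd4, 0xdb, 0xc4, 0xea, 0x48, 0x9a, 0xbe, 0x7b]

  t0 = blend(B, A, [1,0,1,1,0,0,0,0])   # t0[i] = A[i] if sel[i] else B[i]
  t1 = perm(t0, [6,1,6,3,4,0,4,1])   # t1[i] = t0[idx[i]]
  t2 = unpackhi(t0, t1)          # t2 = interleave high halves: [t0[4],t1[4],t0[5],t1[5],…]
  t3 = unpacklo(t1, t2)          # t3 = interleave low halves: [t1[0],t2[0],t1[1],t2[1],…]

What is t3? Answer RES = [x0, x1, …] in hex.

RES = [ 0xbe  0x48  0xdb  0x48  0xbe  0x9a  0xea  0x72 ]

→ t0 |72|db|23|ea|48|9a|be|7b|
→ t1 |be|db|be|ea|48|72|48|db|
→ t2 |48|48|9a|72|be|48|7b|db|
→ t3 |be|48|db|48|be|9a|ea|72|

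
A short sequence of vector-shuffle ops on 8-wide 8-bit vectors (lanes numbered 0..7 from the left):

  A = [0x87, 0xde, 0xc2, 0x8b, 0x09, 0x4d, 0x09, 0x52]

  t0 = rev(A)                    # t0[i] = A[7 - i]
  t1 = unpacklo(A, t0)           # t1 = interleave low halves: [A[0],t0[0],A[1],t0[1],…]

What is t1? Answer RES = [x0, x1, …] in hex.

RES = [ 0x87  0x52  0xde  0x09  0xc2  0x4d  0x8b  0x09 ]

t0 = [0x52, 0x09, 0x4d, 0x09, 0x8b, 0xc2, 0xde, 0x87]
t1 = [0x87, 0x52, 0xde, 0x09, 0xc2, 0x4d, 0x8b, 0x09]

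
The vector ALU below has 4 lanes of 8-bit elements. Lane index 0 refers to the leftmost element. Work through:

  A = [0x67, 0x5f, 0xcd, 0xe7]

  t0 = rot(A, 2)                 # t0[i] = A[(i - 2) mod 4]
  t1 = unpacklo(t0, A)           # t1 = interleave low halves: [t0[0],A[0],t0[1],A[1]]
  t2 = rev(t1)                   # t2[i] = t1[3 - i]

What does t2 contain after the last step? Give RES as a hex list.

→ t0 |cd|e7|67|5f|
→ t1 |cd|67|e7|5f|
→ t2 |5f|e7|67|cd|

RES = [ 0x5f  0xe7  0x67  0xcd ]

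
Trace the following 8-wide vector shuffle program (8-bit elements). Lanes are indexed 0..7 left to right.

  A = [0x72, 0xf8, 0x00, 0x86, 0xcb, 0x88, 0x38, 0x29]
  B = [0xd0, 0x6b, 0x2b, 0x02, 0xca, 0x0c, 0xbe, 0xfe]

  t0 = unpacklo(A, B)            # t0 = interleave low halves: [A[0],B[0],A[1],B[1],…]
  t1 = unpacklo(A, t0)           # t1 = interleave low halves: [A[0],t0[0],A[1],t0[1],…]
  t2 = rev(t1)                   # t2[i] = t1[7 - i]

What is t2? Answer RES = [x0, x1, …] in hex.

t0 = [0x72, 0xd0, 0xf8, 0x6b, 0x00, 0x2b, 0x86, 0x02]
t1 = [0x72, 0x72, 0xf8, 0xd0, 0x00, 0xf8, 0x86, 0x6b]
t2 = [0x6b, 0x86, 0xf8, 0x00, 0xd0, 0xf8, 0x72, 0x72]

RES = [0x6b, 0x86, 0xf8, 0x00, 0xd0, 0xf8, 0x72, 0x72]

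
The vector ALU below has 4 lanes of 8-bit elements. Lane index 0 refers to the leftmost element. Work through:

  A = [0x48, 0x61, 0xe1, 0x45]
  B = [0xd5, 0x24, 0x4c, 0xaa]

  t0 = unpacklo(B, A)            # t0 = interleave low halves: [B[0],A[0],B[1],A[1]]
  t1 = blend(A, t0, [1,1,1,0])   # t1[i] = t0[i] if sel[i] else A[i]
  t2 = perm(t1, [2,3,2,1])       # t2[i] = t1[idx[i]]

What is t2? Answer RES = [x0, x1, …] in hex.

RES = [0x24, 0x45, 0x24, 0x48]

  t0: d5 48 24 61
  t1: d5 48 24 45
  t2: 24 45 24 48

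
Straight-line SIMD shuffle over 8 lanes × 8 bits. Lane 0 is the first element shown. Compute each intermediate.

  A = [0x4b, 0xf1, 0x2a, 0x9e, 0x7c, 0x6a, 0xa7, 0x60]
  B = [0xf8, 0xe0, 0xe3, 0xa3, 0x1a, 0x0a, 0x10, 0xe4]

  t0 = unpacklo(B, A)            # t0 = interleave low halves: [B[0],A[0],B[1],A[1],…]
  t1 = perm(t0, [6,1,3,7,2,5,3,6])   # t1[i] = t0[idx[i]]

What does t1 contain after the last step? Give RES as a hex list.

→ t0 |f8|4b|e0|f1|e3|2a|a3|9e|
→ t1 |a3|4b|f1|9e|e0|2a|f1|a3|

RES = [ 0xa3  0x4b  0xf1  0x9e  0xe0  0x2a  0xf1  0xa3 ]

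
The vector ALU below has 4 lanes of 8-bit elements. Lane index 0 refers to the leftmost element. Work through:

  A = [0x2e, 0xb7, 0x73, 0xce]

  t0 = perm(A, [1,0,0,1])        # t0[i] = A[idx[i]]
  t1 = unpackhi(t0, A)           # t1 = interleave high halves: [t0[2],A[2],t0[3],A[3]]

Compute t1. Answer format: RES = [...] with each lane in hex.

→ t0 |b7|2e|2e|b7|
→ t1 |2e|73|b7|ce|

RES = [ 0x2e  0x73  0xb7  0xce ]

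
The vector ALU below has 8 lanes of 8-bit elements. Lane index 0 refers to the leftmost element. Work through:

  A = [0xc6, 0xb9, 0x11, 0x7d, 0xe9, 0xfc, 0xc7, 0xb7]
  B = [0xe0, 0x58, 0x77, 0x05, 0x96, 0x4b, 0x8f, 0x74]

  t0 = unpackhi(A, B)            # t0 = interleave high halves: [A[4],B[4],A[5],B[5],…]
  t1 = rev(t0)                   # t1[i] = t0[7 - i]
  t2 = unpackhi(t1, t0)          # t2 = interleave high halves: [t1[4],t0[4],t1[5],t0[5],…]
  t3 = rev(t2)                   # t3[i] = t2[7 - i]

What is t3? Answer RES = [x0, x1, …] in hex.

RES = [ 0x74  0xe9  0xb7  0x96  0x8f  0xfc  0xc7  0x4b ]

  t0: e9 96 fc 4b c7 8f b7 74
  t1: 74 b7 8f c7 4b fc 96 e9
  t2: 4b c7 fc 8f 96 b7 e9 74
  t3: 74 e9 b7 96 8f fc c7 4b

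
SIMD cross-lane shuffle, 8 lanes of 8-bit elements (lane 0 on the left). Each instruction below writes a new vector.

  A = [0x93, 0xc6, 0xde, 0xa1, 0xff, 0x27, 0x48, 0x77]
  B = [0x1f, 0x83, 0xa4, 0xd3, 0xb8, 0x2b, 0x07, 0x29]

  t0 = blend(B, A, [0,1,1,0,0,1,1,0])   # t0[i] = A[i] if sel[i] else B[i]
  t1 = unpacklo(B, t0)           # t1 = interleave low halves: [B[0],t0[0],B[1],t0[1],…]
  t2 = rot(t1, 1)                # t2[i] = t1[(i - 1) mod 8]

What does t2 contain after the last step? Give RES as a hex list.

t0 = [0x1f, 0xc6, 0xde, 0xd3, 0xb8, 0x27, 0x48, 0x29]
t1 = [0x1f, 0x1f, 0x83, 0xc6, 0xa4, 0xde, 0xd3, 0xd3]
t2 = [0xd3, 0x1f, 0x1f, 0x83, 0xc6, 0xa4, 0xde, 0xd3]

RES = [ 0xd3  0x1f  0x1f  0x83  0xc6  0xa4  0xde  0xd3 ]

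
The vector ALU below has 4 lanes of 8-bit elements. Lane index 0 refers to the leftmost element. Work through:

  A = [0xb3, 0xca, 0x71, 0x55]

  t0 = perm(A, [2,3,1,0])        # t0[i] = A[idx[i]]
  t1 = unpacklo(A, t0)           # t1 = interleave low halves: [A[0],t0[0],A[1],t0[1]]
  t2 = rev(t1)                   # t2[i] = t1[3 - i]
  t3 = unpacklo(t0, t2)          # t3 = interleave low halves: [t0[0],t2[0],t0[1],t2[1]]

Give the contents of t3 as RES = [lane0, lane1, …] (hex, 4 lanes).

  t0: 71 55 ca b3
  t1: b3 71 ca 55
  t2: 55 ca 71 b3
  t3: 71 55 55 ca

RES = [ 0x71  0x55  0x55  0xca ]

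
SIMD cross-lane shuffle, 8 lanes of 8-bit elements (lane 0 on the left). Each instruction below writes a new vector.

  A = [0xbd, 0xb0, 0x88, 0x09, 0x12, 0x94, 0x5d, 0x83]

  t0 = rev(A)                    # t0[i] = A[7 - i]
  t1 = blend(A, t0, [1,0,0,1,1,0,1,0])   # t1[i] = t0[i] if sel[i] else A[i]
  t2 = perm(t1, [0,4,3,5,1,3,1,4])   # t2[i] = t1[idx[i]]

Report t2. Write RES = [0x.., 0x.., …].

  t0: 83 5d 94 12 09 88 b0 bd
  t1: 83 b0 88 12 09 94 b0 83
  t2: 83 09 12 94 b0 12 b0 09

RES = [0x83, 0x09, 0x12, 0x94, 0xb0, 0x12, 0xb0, 0x09]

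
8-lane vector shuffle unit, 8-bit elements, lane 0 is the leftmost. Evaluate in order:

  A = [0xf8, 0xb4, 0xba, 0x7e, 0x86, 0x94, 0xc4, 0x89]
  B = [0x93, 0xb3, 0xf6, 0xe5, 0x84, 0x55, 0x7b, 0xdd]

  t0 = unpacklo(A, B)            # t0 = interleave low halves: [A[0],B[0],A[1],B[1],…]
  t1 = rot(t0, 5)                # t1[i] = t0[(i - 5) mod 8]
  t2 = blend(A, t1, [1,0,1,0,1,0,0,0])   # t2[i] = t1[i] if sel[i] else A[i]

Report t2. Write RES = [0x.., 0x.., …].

RES = [ 0xb3  0xb4  0xf6  0x7e  0xe5  0x94  0xc4  0x89 ]

t0 = [0xf8, 0x93, 0xb4, 0xb3, 0xba, 0xf6, 0x7e, 0xe5]
t1 = [0xb3, 0xba, 0xf6, 0x7e, 0xe5, 0xf8, 0x93, 0xb4]
t2 = [0xb3, 0xb4, 0xf6, 0x7e, 0xe5, 0x94, 0xc4, 0x89]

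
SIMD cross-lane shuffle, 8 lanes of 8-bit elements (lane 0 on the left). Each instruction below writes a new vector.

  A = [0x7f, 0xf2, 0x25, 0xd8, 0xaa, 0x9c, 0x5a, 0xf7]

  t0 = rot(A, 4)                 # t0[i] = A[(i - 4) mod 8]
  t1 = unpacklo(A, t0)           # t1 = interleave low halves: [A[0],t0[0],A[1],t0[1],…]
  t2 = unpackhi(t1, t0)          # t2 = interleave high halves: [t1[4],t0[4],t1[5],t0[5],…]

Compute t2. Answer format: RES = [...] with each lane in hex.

→ t0 |aa|9c|5a|f7|7f|f2|25|d8|
→ t1 |7f|aa|f2|9c|25|5a|d8|f7|
→ t2 |25|7f|5a|f2|d8|25|f7|d8|

RES = [0x25, 0x7f, 0x5a, 0xf2, 0xd8, 0x25, 0xf7, 0xd8]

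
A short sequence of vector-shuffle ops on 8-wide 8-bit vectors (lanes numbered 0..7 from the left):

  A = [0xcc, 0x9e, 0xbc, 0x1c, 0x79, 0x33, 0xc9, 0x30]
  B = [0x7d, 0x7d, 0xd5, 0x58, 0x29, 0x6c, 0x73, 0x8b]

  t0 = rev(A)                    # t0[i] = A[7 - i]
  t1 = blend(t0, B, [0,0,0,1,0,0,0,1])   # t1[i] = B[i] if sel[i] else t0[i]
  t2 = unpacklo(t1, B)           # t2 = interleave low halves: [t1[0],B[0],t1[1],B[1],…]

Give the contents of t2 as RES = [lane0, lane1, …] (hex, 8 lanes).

→ t0 |30|c9|33|79|1c|bc|9e|cc|
→ t1 |30|c9|33|58|1c|bc|9e|8b|
→ t2 |30|7d|c9|7d|33|d5|58|58|

RES = [0x30, 0x7d, 0xc9, 0x7d, 0x33, 0xd5, 0x58, 0x58]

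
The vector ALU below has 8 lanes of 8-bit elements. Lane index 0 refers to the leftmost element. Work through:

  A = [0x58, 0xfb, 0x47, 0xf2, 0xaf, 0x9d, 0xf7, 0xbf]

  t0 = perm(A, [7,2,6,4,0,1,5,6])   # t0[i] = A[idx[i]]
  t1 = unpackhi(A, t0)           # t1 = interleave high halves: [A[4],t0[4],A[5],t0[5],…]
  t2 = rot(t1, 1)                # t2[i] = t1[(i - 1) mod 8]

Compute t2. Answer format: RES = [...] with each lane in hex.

t0 = [0xbf, 0x47, 0xf7, 0xaf, 0x58, 0xfb, 0x9d, 0xf7]
t1 = [0xaf, 0x58, 0x9d, 0xfb, 0xf7, 0x9d, 0xbf, 0xf7]
t2 = [0xf7, 0xaf, 0x58, 0x9d, 0xfb, 0xf7, 0x9d, 0xbf]

RES = [0xf7, 0xaf, 0x58, 0x9d, 0xfb, 0xf7, 0x9d, 0xbf]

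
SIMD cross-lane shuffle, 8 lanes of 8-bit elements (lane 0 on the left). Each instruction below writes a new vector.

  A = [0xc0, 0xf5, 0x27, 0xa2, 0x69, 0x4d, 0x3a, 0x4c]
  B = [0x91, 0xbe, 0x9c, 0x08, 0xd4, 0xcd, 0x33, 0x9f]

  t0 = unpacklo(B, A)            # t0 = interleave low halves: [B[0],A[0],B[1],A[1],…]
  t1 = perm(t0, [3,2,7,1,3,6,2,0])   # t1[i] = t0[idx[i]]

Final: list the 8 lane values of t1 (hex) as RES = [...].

  t0: 91 c0 be f5 9c 27 08 a2
  t1: f5 be a2 c0 f5 08 be 91

RES = [ 0xf5  0xbe  0xa2  0xc0  0xf5  0x08  0xbe  0x91 ]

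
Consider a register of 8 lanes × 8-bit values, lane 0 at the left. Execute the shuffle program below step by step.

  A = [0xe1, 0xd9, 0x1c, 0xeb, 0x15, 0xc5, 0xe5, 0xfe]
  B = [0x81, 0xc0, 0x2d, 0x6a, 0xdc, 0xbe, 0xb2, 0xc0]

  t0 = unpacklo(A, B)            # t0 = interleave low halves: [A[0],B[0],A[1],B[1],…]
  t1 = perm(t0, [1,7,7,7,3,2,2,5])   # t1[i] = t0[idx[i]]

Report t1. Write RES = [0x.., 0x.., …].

RES = [ 0x81  0x6a  0x6a  0x6a  0xc0  0xd9  0xd9  0x2d ]

t0 = [0xe1, 0x81, 0xd9, 0xc0, 0x1c, 0x2d, 0xeb, 0x6a]
t1 = [0x81, 0x6a, 0x6a, 0x6a, 0xc0, 0xd9, 0xd9, 0x2d]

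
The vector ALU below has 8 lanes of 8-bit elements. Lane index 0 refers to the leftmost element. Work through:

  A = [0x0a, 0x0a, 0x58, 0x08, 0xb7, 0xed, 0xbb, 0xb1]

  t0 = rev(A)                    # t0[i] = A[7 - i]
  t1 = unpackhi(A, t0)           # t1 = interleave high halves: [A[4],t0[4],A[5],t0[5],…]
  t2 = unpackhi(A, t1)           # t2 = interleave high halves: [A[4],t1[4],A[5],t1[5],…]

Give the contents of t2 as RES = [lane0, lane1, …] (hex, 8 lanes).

  t0: b1 bb ed b7 08 58 0a 0a
  t1: b7 08 ed 58 bb 0a b1 0a
  t2: b7 bb ed 0a bb b1 b1 0a

RES = [0xb7, 0xbb, 0xed, 0x0a, 0xbb, 0xb1, 0xb1, 0x0a]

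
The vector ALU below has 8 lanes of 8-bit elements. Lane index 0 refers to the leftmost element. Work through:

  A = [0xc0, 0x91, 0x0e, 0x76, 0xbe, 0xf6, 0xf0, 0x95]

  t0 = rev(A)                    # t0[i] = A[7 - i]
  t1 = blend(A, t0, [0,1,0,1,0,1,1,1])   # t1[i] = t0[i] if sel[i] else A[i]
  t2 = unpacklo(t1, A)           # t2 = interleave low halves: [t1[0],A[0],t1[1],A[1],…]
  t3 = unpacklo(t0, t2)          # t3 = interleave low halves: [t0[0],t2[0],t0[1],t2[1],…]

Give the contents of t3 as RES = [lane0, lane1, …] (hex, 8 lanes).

RES = [0x95, 0xc0, 0xf0, 0xc0, 0xf6, 0xf0, 0xbe, 0x91]

  t0: 95 f0 f6 be 76 0e 91 c0
  t1: c0 f0 0e be be 0e 91 c0
  t2: c0 c0 f0 91 0e 0e be 76
  t3: 95 c0 f0 c0 f6 f0 be 91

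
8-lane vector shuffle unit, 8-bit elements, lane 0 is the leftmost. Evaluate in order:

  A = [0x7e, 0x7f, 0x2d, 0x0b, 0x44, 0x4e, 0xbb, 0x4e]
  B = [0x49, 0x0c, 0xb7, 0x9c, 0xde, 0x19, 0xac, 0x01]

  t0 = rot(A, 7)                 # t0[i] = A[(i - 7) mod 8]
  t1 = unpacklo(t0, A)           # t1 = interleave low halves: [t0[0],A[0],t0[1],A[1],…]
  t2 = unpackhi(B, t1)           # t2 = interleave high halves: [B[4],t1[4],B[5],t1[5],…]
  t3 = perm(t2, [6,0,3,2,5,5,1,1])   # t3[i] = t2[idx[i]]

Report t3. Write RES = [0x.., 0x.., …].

t0 = [0x7f, 0x2d, 0x0b, 0x44, 0x4e, 0xbb, 0x4e, 0x7e]
t1 = [0x7f, 0x7e, 0x2d, 0x7f, 0x0b, 0x2d, 0x44, 0x0b]
t2 = [0xde, 0x0b, 0x19, 0x2d, 0xac, 0x44, 0x01, 0x0b]
t3 = [0x01, 0xde, 0x2d, 0x19, 0x44, 0x44, 0x0b, 0x0b]

RES = [ 0x01  0xde  0x2d  0x19  0x44  0x44  0x0b  0x0b ]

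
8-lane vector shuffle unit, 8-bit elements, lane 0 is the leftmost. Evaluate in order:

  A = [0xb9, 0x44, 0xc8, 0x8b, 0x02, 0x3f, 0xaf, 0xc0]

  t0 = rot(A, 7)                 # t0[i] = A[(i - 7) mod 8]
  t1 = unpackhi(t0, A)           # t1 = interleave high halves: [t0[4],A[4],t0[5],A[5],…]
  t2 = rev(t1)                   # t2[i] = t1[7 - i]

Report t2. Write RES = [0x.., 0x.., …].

RES = [0xc0, 0xb9, 0xaf, 0xc0, 0x3f, 0xaf, 0x02, 0x3f]

  t0: 44 c8 8b 02 3f af c0 b9
  t1: 3f 02 af 3f c0 af b9 c0
  t2: c0 b9 af c0 3f af 02 3f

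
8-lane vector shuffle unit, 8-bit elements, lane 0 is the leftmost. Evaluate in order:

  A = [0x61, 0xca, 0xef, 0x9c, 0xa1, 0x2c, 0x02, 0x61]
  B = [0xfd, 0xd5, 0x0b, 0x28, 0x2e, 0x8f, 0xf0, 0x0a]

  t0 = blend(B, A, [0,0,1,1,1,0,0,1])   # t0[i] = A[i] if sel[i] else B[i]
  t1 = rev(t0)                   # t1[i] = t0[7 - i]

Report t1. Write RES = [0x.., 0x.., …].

→ t0 |fd|d5|ef|9c|a1|8f|f0|61|
→ t1 |61|f0|8f|a1|9c|ef|d5|fd|

RES = [ 0x61  0xf0  0x8f  0xa1  0x9c  0xef  0xd5  0xfd ]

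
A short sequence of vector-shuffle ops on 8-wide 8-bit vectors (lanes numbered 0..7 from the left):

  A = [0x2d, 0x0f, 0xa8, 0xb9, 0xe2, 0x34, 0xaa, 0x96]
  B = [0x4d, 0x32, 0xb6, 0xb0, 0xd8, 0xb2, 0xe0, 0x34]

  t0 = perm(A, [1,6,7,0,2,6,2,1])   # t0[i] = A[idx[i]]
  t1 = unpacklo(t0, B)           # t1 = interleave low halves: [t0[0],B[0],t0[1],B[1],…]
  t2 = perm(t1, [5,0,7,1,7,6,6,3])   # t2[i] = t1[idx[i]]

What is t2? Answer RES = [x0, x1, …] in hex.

t0 = [0x0f, 0xaa, 0x96, 0x2d, 0xa8, 0xaa, 0xa8, 0x0f]
t1 = [0x0f, 0x4d, 0xaa, 0x32, 0x96, 0xb6, 0x2d, 0xb0]
t2 = [0xb6, 0x0f, 0xb0, 0x4d, 0xb0, 0x2d, 0x2d, 0x32]

RES = [0xb6, 0x0f, 0xb0, 0x4d, 0xb0, 0x2d, 0x2d, 0x32]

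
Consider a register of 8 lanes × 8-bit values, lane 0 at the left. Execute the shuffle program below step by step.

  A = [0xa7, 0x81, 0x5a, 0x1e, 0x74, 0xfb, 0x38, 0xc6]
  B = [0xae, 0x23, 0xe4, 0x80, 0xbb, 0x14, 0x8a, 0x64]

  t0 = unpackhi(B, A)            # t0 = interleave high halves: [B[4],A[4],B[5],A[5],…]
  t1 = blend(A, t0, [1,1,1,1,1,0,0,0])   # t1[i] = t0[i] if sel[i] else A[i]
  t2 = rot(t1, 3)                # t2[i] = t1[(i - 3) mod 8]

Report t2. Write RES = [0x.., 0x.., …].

RES = [ 0xfb  0x38  0xc6  0xbb  0x74  0x14  0xfb  0x8a ]

→ t0 |bb|74|14|fb|8a|38|64|c6|
→ t1 |bb|74|14|fb|8a|fb|38|c6|
→ t2 |fb|38|c6|bb|74|14|fb|8a|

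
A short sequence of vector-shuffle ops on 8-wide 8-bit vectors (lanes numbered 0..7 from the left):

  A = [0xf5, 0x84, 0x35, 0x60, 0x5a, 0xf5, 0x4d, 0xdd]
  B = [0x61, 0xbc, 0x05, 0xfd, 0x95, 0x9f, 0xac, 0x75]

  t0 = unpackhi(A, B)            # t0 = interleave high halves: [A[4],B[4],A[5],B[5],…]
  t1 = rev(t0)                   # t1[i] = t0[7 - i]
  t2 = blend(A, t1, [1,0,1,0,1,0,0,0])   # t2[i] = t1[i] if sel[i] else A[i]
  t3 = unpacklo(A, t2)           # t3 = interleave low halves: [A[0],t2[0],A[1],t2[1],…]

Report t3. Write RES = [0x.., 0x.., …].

  t0: 5a 95 f5 9f 4d ac dd 75
  t1: 75 dd ac 4d 9f f5 95 5a
  t2: 75 84 ac 60 9f f5 4d dd
  t3: f5 75 84 84 35 ac 60 60

RES = [0xf5, 0x75, 0x84, 0x84, 0x35, 0xac, 0x60, 0x60]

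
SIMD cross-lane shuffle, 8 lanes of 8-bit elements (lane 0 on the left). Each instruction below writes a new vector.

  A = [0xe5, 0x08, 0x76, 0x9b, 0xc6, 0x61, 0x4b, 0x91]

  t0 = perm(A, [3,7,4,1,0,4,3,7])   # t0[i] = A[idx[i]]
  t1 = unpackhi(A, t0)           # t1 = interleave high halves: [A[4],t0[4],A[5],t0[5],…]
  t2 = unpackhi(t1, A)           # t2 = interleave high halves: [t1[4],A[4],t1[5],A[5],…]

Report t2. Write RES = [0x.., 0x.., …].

RES = [ 0x4b  0xc6  0x9b  0x61  0x91  0x4b  0x91  0x91 ]

  t0: 9b 91 c6 08 e5 c6 9b 91
  t1: c6 e5 61 c6 4b 9b 91 91
  t2: 4b c6 9b 61 91 4b 91 91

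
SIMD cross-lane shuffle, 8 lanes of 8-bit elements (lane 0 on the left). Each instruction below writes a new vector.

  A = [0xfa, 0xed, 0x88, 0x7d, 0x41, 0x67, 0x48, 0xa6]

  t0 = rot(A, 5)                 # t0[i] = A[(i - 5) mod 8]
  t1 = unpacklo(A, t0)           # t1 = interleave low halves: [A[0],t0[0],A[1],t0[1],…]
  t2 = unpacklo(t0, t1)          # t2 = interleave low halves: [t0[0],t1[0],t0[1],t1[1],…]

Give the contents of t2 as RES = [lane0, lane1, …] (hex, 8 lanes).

RES = [ 0x7d  0xfa  0x41  0x7d  0x67  0xed  0x48  0x41 ]

→ t0 |7d|41|67|48|a6|fa|ed|88|
→ t1 |fa|7d|ed|41|88|67|7d|48|
→ t2 |7d|fa|41|7d|67|ed|48|41|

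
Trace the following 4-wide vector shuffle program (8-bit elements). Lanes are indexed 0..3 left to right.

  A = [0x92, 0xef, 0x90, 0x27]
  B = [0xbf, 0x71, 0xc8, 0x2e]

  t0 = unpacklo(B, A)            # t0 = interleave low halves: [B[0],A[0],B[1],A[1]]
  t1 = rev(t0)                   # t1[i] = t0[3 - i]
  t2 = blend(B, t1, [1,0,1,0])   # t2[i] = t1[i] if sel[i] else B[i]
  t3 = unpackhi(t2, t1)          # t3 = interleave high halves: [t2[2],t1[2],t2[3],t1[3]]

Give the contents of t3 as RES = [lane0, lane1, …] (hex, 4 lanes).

t0 = [0xbf, 0x92, 0x71, 0xef]
t1 = [0xef, 0x71, 0x92, 0xbf]
t2 = [0xef, 0x71, 0x92, 0x2e]
t3 = [0x92, 0x92, 0x2e, 0xbf]

RES = [0x92, 0x92, 0x2e, 0xbf]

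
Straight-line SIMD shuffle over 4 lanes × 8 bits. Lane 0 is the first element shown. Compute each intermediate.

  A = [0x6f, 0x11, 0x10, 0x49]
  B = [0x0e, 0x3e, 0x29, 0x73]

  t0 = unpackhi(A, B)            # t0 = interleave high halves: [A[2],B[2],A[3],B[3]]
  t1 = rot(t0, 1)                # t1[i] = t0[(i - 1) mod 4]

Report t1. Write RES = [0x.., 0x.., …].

RES = [ 0x73  0x10  0x29  0x49 ]

  t0: 10 29 49 73
  t1: 73 10 29 49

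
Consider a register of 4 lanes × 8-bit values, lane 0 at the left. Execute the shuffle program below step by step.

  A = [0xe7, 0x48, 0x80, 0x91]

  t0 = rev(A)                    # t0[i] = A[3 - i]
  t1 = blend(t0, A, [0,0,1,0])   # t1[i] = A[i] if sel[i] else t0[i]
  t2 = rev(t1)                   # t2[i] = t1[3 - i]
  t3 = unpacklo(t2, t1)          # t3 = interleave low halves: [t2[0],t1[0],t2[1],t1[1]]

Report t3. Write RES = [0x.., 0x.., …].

RES = [0xe7, 0x91, 0x80, 0x80]

t0 = [0x91, 0x80, 0x48, 0xe7]
t1 = [0x91, 0x80, 0x80, 0xe7]
t2 = [0xe7, 0x80, 0x80, 0x91]
t3 = [0xe7, 0x91, 0x80, 0x80]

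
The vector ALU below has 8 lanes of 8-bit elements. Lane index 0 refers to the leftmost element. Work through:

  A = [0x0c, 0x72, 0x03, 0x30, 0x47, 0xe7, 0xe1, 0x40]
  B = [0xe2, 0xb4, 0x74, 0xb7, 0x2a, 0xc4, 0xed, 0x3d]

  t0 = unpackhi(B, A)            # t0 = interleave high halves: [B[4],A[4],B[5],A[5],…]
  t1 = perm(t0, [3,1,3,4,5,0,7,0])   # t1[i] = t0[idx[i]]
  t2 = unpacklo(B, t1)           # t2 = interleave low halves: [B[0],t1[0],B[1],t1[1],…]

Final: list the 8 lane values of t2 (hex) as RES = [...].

→ t0 |2a|47|c4|e7|ed|e1|3d|40|
→ t1 |e7|47|e7|ed|e1|2a|40|2a|
→ t2 |e2|e7|b4|47|74|e7|b7|ed|

RES = [0xe2, 0xe7, 0xb4, 0x47, 0x74, 0xe7, 0xb7, 0xed]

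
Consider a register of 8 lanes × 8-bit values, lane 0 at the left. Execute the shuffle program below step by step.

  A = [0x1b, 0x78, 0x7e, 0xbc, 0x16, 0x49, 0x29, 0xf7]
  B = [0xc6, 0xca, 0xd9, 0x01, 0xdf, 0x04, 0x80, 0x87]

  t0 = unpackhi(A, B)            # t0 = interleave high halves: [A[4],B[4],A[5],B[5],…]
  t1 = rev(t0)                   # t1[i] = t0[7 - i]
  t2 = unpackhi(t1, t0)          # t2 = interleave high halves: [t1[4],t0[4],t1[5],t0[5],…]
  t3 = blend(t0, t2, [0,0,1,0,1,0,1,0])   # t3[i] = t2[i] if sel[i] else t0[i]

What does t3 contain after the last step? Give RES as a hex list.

RES = [0x16, 0xdf, 0x49, 0x04, 0xdf, 0x80, 0x16, 0x87]

→ t0 |16|df|49|04|29|80|f7|87|
→ t1 |87|f7|80|29|04|49|df|16|
→ t2 |04|29|49|80|df|f7|16|87|
→ t3 |16|df|49|04|df|80|16|87|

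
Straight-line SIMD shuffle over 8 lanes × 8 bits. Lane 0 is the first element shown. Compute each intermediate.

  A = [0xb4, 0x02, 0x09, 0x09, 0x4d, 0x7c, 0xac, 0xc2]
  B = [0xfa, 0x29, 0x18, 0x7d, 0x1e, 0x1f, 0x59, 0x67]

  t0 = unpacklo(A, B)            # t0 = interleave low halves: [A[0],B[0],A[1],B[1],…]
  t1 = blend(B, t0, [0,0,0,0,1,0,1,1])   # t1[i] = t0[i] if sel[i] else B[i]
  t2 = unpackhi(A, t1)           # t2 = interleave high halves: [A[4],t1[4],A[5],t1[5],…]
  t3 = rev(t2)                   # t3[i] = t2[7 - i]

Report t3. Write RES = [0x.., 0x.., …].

  t0: b4 fa 02 29 09 18 09 7d
  t1: fa 29 18 7d 09 1f 09 7d
  t2: 4d 09 7c 1f ac 09 c2 7d
  t3: 7d c2 09 ac 1f 7c 09 4d

RES = [ 0x7d  0xc2  0x09  0xac  0x1f  0x7c  0x09  0x4d ]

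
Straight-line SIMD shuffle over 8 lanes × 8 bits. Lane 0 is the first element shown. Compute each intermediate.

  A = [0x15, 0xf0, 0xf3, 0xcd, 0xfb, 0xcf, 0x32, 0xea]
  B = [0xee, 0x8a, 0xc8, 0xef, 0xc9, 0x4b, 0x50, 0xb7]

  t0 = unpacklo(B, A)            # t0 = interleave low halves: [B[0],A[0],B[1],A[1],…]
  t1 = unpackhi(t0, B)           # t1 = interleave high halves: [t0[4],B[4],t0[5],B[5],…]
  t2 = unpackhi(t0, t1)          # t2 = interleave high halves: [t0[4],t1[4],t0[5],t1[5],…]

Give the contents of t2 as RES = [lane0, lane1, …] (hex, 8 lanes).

t0 = [0xee, 0x15, 0x8a, 0xf0, 0xc8, 0xf3, 0xef, 0xcd]
t1 = [0xc8, 0xc9, 0xf3, 0x4b, 0xef, 0x50, 0xcd, 0xb7]
t2 = [0xc8, 0xef, 0xf3, 0x50, 0xef, 0xcd, 0xcd, 0xb7]

RES = [ 0xc8  0xef  0xf3  0x50  0xef  0xcd  0xcd  0xb7 ]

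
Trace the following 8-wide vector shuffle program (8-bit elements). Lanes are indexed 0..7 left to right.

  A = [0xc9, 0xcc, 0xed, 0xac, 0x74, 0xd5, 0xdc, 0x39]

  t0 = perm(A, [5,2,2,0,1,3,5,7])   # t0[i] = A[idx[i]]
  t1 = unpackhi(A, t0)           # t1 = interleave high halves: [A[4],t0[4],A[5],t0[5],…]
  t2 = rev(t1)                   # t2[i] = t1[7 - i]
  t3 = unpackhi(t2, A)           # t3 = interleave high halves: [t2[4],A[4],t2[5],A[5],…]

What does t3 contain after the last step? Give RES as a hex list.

RES = [ 0xac  0x74  0xd5  0xd5  0xcc  0xdc  0x74  0x39 ]

t0 = [0xd5, 0xed, 0xed, 0xc9, 0xcc, 0xac, 0xd5, 0x39]
t1 = [0x74, 0xcc, 0xd5, 0xac, 0xdc, 0xd5, 0x39, 0x39]
t2 = [0x39, 0x39, 0xd5, 0xdc, 0xac, 0xd5, 0xcc, 0x74]
t3 = [0xac, 0x74, 0xd5, 0xd5, 0xcc, 0xdc, 0x74, 0x39]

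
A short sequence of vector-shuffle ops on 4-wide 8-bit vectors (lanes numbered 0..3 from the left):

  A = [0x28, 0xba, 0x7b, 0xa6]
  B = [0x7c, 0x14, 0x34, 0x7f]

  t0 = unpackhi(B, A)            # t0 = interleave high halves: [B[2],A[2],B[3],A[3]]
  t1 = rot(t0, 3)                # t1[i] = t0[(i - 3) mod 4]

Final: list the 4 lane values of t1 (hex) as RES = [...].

RES = [ 0x7b  0x7f  0xa6  0x34 ]

  t0: 34 7b 7f a6
  t1: 7b 7f a6 34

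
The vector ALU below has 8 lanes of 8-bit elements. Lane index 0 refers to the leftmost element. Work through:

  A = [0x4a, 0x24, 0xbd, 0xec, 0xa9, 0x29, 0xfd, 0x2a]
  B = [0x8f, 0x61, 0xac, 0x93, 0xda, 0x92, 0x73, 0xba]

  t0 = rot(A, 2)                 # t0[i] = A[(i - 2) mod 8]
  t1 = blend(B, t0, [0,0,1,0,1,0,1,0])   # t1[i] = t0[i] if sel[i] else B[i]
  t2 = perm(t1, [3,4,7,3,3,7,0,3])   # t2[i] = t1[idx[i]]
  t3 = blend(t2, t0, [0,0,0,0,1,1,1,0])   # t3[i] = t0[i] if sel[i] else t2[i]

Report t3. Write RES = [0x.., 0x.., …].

RES = [ 0x93  0xbd  0xba  0x93  0xbd  0xec  0xa9  0x93 ]

  t0: fd 2a 4a 24 bd ec a9 29
  t1: 8f 61 4a 93 bd 92 a9 ba
  t2: 93 bd ba 93 93 ba 8f 93
  t3: 93 bd ba 93 bd ec a9 93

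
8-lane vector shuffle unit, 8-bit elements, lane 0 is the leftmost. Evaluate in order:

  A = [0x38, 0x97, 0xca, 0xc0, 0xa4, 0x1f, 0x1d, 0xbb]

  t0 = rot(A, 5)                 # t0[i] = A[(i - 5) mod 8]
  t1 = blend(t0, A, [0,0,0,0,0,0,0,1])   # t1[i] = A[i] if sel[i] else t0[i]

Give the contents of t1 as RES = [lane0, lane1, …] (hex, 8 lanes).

→ t0 |c0|a4|1f|1d|bb|38|97|ca|
→ t1 |c0|a4|1f|1d|bb|38|97|bb|

RES = [ 0xc0  0xa4  0x1f  0x1d  0xbb  0x38  0x97  0xbb ]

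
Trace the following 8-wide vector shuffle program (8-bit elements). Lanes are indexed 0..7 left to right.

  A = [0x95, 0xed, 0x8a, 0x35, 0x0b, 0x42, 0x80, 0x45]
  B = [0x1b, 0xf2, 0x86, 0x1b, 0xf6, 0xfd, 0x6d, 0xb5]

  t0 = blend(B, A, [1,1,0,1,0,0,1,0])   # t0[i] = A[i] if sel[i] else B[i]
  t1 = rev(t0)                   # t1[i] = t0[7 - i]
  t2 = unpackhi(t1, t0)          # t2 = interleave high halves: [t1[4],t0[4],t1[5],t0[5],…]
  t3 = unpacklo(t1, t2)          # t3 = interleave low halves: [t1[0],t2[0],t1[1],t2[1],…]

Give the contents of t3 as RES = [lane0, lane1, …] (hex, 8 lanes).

  t0: 95 ed 86 35 f6 fd 80 b5
  t1: b5 80 fd f6 35 86 ed 95
  t2: 35 f6 86 fd ed 80 95 b5
  t3: b5 35 80 f6 fd 86 f6 fd

RES = [0xb5, 0x35, 0x80, 0xf6, 0xfd, 0x86, 0xf6, 0xfd]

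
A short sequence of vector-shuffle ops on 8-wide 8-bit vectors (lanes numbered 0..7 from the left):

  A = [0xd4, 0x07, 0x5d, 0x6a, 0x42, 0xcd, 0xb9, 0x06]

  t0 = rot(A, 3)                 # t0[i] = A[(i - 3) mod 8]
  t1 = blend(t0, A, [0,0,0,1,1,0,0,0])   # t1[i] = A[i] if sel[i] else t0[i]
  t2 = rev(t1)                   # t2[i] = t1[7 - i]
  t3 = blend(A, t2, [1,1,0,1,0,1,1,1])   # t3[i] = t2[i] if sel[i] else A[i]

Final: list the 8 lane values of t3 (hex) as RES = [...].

RES = [0x42, 0x6a, 0x5d, 0x42, 0x42, 0x06, 0xb9, 0xcd]

t0 = [0xcd, 0xb9, 0x06, 0xd4, 0x07, 0x5d, 0x6a, 0x42]
t1 = [0xcd, 0xb9, 0x06, 0x6a, 0x42, 0x5d, 0x6a, 0x42]
t2 = [0x42, 0x6a, 0x5d, 0x42, 0x6a, 0x06, 0xb9, 0xcd]
t3 = [0x42, 0x6a, 0x5d, 0x42, 0x42, 0x06, 0xb9, 0xcd]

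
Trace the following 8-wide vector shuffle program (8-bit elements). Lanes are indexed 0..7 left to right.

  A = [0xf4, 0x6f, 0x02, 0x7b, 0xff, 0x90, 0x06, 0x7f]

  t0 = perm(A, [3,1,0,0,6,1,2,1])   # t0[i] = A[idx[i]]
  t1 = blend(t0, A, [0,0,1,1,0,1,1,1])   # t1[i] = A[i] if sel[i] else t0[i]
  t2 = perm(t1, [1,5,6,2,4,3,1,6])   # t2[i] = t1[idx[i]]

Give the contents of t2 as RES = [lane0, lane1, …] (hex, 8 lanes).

t0 = [0x7b, 0x6f, 0xf4, 0xf4, 0x06, 0x6f, 0x02, 0x6f]
t1 = [0x7b, 0x6f, 0x02, 0x7b, 0x06, 0x90, 0x06, 0x7f]
t2 = [0x6f, 0x90, 0x06, 0x02, 0x06, 0x7b, 0x6f, 0x06]

RES = [ 0x6f  0x90  0x06  0x02  0x06  0x7b  0x6f  0x06 ]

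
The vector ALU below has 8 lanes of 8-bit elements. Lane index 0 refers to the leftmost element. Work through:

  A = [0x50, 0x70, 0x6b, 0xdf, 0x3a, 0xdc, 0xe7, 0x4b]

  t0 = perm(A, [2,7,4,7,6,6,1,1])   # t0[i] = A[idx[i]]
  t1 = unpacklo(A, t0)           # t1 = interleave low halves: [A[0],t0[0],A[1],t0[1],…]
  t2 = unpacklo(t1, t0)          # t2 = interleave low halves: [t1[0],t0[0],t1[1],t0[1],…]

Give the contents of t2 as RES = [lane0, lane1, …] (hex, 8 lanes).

t0 = [0x6b, 0x4b, 0x3a, 0x4b, 0xe7, 0xe7, 0x70, 0x70]
t1 = [0x50, 0x6b, 0x70, 0x4b, 0x6b, 0x3a, 0xdf, 0x4b]
t2 = [0x50, 0x6b, 0x6b, 0x4b, 0x70, 0x3a, 0x4b, 0x4b]

RES = [ 0x50  0x6b  0x6b  0x4b  0x70  0x3a  0x4b  0x4b ]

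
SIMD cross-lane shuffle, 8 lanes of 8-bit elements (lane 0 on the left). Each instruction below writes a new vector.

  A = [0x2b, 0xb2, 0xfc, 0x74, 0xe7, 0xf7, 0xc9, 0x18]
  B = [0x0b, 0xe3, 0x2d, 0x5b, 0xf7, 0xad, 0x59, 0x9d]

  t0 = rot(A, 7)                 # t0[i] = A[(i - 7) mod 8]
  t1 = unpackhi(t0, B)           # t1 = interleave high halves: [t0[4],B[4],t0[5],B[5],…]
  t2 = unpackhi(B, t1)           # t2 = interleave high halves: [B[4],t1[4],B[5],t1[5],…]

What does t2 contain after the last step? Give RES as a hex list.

  t0: b2 fc 74 e7 f7 c9 18 2b
  t1: f7 f7 c9 ad 18 59 2b 9d
  t2: f7 18 ad 59 59 2b 9d 9d

RES = [ 0xf7  0x18  0xad  0x59  0x59  0x2b  0x9d  0x9d ]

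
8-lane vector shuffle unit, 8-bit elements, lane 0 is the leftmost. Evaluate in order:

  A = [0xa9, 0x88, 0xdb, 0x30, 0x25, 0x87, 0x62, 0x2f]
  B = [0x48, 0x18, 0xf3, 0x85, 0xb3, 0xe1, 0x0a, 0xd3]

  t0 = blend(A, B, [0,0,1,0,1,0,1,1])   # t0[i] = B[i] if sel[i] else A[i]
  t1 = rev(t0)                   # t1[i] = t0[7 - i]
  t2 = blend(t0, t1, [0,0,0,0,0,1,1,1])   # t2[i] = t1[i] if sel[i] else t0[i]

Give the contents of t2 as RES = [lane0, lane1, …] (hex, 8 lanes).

RES = [0xa9, 0x88, 0xf3, 0x30, 0xb3, 0xf3, 0x88, 0xa9]

→ t0 |a9|88|f3|30|b3|87|0a|d3|
→ t1 |d3|0a|87|b3|30|f3|88|a9|
→ t2 |a9|88|f3|30|b3|f3|88|a9|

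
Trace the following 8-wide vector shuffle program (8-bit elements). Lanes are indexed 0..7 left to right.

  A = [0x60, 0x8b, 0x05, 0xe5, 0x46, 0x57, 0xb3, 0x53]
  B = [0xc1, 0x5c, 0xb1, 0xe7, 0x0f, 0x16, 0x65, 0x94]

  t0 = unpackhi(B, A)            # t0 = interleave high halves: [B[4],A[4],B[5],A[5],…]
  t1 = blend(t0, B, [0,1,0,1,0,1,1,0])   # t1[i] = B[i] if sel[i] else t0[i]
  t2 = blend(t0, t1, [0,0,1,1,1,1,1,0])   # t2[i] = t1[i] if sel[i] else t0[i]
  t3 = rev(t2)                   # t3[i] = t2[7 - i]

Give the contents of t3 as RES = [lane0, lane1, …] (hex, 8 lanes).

t0 = [0x0f, 0x46, 0x16, 0x57, 0x65, 0xb3, 0x94, 0x53]
t1 = [0x0f, 0x5c, 0x16, 0xe7, 0x65, 0x16, 0x65, 0x53]
t2 = [0x0f, 0x46, 0x16, 0xe7, 0x65, 0x16, 0x65, 0x53]
t3 = [0x53, 0x65, 0x16, 0x65, 0xe7, 0x16, 0x46, 0x0f]

RES = [ 0x53  0x65  0x16  0x65  0xe7  0x16  0x46  0x0f ]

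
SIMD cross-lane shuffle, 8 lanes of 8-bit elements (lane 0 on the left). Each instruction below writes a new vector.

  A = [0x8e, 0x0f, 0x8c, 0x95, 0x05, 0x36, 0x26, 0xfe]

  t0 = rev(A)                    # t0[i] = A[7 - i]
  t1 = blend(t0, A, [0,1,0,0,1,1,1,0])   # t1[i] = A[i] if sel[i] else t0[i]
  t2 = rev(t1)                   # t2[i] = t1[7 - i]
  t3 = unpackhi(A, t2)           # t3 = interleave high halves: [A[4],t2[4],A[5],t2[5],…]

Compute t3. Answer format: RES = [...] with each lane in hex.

  t0: fe 26 36 05 95 8c 0f 8e
  t1: fe 0f 36 05 05 36 26 8e
  t2: 8e 26 36 05 05 36 0f fe
  t3: 05 05 36 36 26 0f fe fe

RES = [0x05, 0x05, 0x36, 0x36, 0x26, 0x0f, 0xfe, 0xfe]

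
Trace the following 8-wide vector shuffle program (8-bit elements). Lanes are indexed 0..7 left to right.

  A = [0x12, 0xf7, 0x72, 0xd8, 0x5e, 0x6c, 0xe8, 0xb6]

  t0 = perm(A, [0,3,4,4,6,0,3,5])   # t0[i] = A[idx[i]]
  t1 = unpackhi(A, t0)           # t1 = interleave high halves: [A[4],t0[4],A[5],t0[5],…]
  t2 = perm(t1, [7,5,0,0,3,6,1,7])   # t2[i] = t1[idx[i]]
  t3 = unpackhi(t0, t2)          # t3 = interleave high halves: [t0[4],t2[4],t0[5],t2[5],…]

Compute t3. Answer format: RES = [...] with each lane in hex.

  t0: 12 d8 5e 5e e8 12 d8 6c
  t1: 5e e8 6c 12 e8 d8 b6 6c
  t2: 6c d8 5e 5e 12 b6 e8 6c
  t3: e8 12 12 b6 d8 e8 6c 6c

RES = [ 0xe8  0x12  0x12  0xb6  0xd8  0xe8  0x6c  0x6c ]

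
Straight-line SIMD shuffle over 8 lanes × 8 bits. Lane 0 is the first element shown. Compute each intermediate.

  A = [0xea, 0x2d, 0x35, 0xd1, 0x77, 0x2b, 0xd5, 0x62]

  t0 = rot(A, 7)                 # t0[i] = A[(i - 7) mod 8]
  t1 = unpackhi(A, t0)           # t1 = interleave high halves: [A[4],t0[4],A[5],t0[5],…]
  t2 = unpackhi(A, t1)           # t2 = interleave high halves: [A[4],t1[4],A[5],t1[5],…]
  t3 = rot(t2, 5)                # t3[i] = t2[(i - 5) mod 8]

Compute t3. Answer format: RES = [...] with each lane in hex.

RES = [ 0x62  0xd5  0x62  0x62  0xea  0x77  0xd5  0x2b ]

→ t0 |2d|35|d1|77|2b|d5|62|ea|
→ t1 |77|2b|2b|d5|d5|62|62|ea|
→ t2 |77|d5|2b|62|d5|62|62|ea|
→ t3 |62|d5|62|62|ea|77|d5|2b|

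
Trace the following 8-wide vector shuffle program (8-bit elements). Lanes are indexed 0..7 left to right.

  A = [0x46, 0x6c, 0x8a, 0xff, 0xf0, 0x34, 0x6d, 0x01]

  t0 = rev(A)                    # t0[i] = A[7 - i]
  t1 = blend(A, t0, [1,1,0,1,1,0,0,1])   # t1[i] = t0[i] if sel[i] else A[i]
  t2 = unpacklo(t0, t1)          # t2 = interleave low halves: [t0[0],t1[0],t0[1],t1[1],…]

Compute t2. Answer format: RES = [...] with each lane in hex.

→ t0 |01|6d|34|f0|ff|8a|6c|46|
→ t1 |01|6d|8a|f0|ff|34|6d|46|
→ t2 |01|01|6d|6d|34|8a|f0|f0|

RES = [0x01, 0x01, 0x6d, 0x6d, 0x34, 0x8a, 0xf0, 0xf0]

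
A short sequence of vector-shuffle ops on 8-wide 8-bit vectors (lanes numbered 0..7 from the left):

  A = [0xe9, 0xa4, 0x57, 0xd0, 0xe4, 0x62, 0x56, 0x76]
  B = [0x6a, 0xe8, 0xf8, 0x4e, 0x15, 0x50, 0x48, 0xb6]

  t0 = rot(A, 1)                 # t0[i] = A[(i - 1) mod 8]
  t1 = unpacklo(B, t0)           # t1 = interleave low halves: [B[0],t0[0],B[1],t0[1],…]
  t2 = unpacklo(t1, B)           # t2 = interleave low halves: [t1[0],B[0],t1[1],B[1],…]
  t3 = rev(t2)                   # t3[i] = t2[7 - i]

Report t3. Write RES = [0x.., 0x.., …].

RES = [ 0x4e  0xe9  0xf8  0xe8  0xe8  0x76  0x6a  0x6a ]

t0 = [0x76, 0xe9, 0xa4, 0x57, 0xd0, 0xe4, 0x62, 0x56]
t1 = [0x6a, 0x76, 0xe8, 0xe9, 0xf8, 0xa4, 0x4e, 0x57]
t2 = [0x6a, 0x6a, 0x76, 0xe8, 0xe8, 0xf8, 0xe9, 0x4e]
t3 = [0x4e, 0xe9, 0xf8, 0xe8, 0xe8, 0x76, 0x6a, 0x6a]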